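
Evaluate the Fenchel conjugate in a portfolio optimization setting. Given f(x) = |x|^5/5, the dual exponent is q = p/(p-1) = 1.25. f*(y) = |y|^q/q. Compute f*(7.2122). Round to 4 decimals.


The conjugate exponent q satisfies 1/p + 1/q = 1.
p = 5, so q = 5/(5 - 1) = 1.25
|y|^q = 7.2122^1.25 = 11.8191
f*(7.2122) = 11.8191 / 1.25 = 9.4553


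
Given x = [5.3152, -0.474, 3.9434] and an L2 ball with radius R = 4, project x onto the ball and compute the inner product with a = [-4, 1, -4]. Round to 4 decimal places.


Step 1: Compute ||x|| (intermediates to 6 decimals).
||x|| = sqrt(5.3152^2 + (-0.474)^2 + 3.9434^2) = 6.635242
Step 2: Project.
Since ||x|| > R, scale = R/||x|| = 4/6.635242 = 0.602842, proj(x) = scale * x
proj(x) = [3.204226, -0.285747, 2.377247]
Step 3: Dot product.
a^T * proj(x) = -4*3.204226 + 1*(-0.285747) - 4*2.377247 = -22.6116


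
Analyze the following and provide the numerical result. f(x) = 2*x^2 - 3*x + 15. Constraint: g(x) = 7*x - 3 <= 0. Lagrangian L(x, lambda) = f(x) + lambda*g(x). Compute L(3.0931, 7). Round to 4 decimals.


Step 1: Evaluate f(x).
f(3.0931) = 2*3.0931^2 - 3*3.0931 + 15 = 24.8552
Step 2: Evaluate g(x).
g(3.0931) = 7*3.0931 - 3 = 18.6517
Step 3: Compute Lagrangian.
L = 24.8552 + 7*18.6517 = 155.4171


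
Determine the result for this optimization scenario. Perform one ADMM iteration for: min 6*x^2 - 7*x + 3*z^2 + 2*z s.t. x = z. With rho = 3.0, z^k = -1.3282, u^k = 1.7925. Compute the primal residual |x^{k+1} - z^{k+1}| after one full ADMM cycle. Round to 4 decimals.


ADMM iteration with rho = 3.0, z^k = -1.3282, u^k = 1.7925
Step 1: x-update.
Minimize 6*x^2 - 7*x + (3.0/2)*(x + 1.3282 + 1.7925)^2
FOC: (2*6 + 3.0)*x = 7 + 3.0*(-1.3282 - 1.7925)
x^{k+1} = -0.1575
Step 2: z-update.
Minimize 3*z^2 + 2*z + (3.0/2)*(-0.1575 - z + 1.7925)^2
FOC: (2*3 + 3.0)*z = -2 + 3.0*(-0.1575 + 1.7925)
z^{k+1} = 0.3228
Step 3: u-update.
u^{k+1} = 1.7925 - 0.1575 - 0.3228 = 1.3122
Step 4: Primal residual = |-0.1575 - 0.3228| = 0.4803


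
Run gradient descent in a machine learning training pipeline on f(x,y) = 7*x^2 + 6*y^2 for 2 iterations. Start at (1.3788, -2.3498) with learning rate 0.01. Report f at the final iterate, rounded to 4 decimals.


Gradient descent on f(x,y) = 7*x^2 + 6*y^2.
Starting point: (1.3788, -2.3498), alpha = 0.01
Step 1: grad_x = 2*7*1.3788 = 19.3032, grad_y = 2*6*-2.3498 = -28.1976
  x_1 = 1.3788 - 0.01*19.3032 = 1.1858
  y_1 = -2.3498 - 0.01*-28.1976 = -2.0678
Step 2: grad_x = 2*7*1.1858 = 16.6008, grad_y = 2*6*-2.0678 = -24.8139
  x_2 = 1.1858 - 0.01*16.6008 = 1.0198
  y_2 = -2.0678 - 0.01*-24.8139 = -1.8197
f(1.0198, -1.8197) = 7*1.0198^2 + 6*(-1.8197)^2 = 27.1469


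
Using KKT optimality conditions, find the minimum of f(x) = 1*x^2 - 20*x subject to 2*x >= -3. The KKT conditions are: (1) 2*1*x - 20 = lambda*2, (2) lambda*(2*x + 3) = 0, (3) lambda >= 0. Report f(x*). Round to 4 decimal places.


Step 1: Try lambda = 0 (constraint inactive).
Stationarity: 2*1*x - 20 = 0
x* = 20/(2*1) = 10.0
Check constraint: 2*10.0 = 20.0 >= -3 -- satisfied.
Step 2: Compute optimal value.
f(x*) = 1*10.0^2 - 20*10.0 = -100.0


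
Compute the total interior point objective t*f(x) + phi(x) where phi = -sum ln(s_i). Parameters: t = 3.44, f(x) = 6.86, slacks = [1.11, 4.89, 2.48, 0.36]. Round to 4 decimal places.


Step 1: Compute log-barrier.
ln values: [0.1044, 1.5872, 0.9083, -1.0217]
phi = -(0.1044 + 1.5872 + 0.9083 - 1.0217) = -1.5782
Step 2: Compute augmented objective.
t*f(x) = 3.44*6.86 = 23.5984
Total = 23.5984 - 1.5782 = 22.0202


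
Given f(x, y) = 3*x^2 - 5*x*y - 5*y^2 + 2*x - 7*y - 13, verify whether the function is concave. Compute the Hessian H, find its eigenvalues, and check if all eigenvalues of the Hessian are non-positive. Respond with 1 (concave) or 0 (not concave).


The Hessian of f(x,y) = 3*x^2 - 5*x*y - 5*y^2 + 2*x - 7*y - 13 is:
H = [[6, -5], [-5, -10]]
Trace = 6 - 10 = -4
Determinant = 6*-10 - (-5)^2 = -85
Discriminant = (-4)^2 - 4*-85 = 356.0
Eigenvalues: lambda_1 = -11.434, lambda_2 = 7.434
The function is not concave.

0


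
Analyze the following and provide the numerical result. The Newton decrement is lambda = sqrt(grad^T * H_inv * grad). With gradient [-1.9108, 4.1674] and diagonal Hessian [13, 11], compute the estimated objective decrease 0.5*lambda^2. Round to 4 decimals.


Step 1: H is diagonal, so H^(-1) * g = [-0.147, 0.3789].
Step 2: g^T H^(-1) g = sum_i g_i^2 / H_ii
  = (-1.9108)^2/13 + (4.1674)^2/11
  = 0.2809 + 1.5788 = 1.8597
Step 3: Objective decrease = 0.5 * g^T H^(-1) g = 0.9298


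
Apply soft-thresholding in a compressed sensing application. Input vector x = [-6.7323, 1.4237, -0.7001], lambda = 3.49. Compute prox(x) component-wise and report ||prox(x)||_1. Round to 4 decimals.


Soft-thresholding with lambda = 3.49:
prox(-6.7323) = sign(-6.7323)*max(|-6.7323| - 3.49, 0) = -3.2423
prox(1.4237) = sign(1.4237)*max(|1.4237| - 3.49, 0) = 0.0
prox(-0.7001) = sign(-0.7001)*max(|-0.7001| - 3.49, 0) = 0.0
prox(x) = [-3.2423, 0.0, 0.0]
||prox(x)||_1 = 3.2423 + 0.0 + 0.0 = 3.2423


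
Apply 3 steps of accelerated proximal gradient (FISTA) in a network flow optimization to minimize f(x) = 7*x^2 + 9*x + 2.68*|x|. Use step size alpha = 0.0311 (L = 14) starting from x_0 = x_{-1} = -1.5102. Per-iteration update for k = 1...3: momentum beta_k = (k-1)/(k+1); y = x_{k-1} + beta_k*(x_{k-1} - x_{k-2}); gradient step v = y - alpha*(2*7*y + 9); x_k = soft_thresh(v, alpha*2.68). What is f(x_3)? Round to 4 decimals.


FISTA on f(x) = 7*x^2 + 9*x + 2.68*|x|
L = 14, alpha = 0.0311
Iteration 1: beta = 0.0, y = -1.5102 + 0.0*(-1.5102 + 1.5102) = -1.5102
  grad(y) = -12.1428, v = y - alpha*grad = -1.1326
  prox(v) = soft_thresh(-1.1326, 0.0833) = -1.0492
Iteration 2: beta = 0.3333, y = -1.0492 + 0.3333*(-1.0492 + 1.5102) = -0.8955
  grad(y) = -3.5377, v = y - alpha*grad = -0.7855
  prox(v) = soft_thresh(-0.7855, 0.0833) = -0.7022
Iteration 3: beta = 0.5, y = -0.7022 + 0.5*(-0.7022 + 1.0492) = -0.5287
  grad(y) = 1.5987, v = y - alpha*grad = -0.5784
  prox(v) = soft_thresh(-0.5784, 0.0833) = -0.495
f(x_3) = 7*(-0.495)^2 + 9*(-0.495) + 2.68*|-0.495| = -1.4132


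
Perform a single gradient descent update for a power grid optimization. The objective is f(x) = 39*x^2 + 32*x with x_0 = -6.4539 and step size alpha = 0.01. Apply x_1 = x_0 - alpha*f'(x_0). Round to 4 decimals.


We compute the gradient at x_0 and apply the update.
f'(x) = 78*x + 32
f'(-6.4539) = 78*-6.4539 + 32 = -471.4042
x_1 = -6.4539 - 0.01*-471.4042 = -1.7399


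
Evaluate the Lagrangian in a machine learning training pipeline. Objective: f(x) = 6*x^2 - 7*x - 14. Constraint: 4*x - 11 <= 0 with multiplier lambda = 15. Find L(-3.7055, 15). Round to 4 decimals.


Step 1: Evaluate f(x).
f(-3.7055) = 6*(-3.7055)^2 - 7*(-3.7055) - 14 = 94.3229
Step 2: Evaluate g(x).
g(-3.7055) = 4*-3.7055 - 11 = -25.822
Step 3: Compute Lagrangian.
L = 94.3229 + 15*-25.822 = -293.0071


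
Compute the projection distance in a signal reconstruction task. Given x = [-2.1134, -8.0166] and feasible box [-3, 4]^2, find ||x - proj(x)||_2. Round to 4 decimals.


Project each component onto [-3, 4].
clip(-2.1134) = -2.1134, clip(-8.0166) = -3.0
Projection = [-2.1134, -3.0]
Squared diffs: [0.0, 25.1663]
Distance = sqrt(25.1663) = 5.0166


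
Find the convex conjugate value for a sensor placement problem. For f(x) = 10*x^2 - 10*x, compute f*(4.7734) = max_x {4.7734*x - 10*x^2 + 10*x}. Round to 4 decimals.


f*(y) = sup_x {y*x - a*x^2 - b*x} = sup_x {(y-b)*x - a*x^2}
FOC: (y - b) - 2a*x = 0 => x* = (y - b)/(2a)
x* = (4.7734 + 10)/(2*10) = 0.7387
f*(4.7734) = (y-b)^2/(4a) = (4.7734 + 10)^2/(4*10)
= 218.2533/40 = 5.4563


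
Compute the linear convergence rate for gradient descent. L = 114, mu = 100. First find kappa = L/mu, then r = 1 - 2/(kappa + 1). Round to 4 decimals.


Step 1: Compute the condition number.
kappa = L/mu = 114/100 = 1.14
Step 2: Compute the convergence rate.
r = 1 - 2/(kappa + 1) = 1 - 2*mu/(L + mu) = (L - mu)/(L + mu) = 14/214 = 0.0654


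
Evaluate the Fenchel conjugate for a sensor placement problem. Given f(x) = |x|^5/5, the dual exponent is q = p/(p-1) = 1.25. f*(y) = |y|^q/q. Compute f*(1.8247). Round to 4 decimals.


The conjugate exponent q satisfies 1/p + 1/q = 1.
p = 5, so q = 5/(5 - 1) = 1.25
|y|^q = 1.8247^1.25 = 2.1207
f*(1.8247) = 2.1207 / 1.25 = 1.6966


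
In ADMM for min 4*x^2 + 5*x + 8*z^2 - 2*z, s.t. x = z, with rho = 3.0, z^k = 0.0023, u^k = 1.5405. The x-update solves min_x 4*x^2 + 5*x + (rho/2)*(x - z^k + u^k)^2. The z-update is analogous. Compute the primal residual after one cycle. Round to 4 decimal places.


ADMM iteration with rho = 3.0, z^k = 0.0023, u^k = 1.5405
Step 1: x-update.
Minimize 4*x^2 + 5*x + (3.0/2)*(x - 0.0023 + 1.5405)^2
FOC: (2*4 + 3.0)*x = -5 + 3.0*(0.0023 - 1.5405)
x^{k+1} = -0.8741
Step 2: z-update.
Minimize 8*z^2 - 2*z + (3.0/2)*(-0.8741 - z + 1.5405)^2
FOC: (2*8 + 3.0)*z = 2 + 3.0*(-0.8741 + 1.5405)
z^{k+1} = 0.2105
Step 3: u-update.
u^{k+1} = 1.5405 - 0.8741 - 0.2105 = 0.456
Step 4: Primal residual = |-0.8741 - 0.2105| = 1.0845


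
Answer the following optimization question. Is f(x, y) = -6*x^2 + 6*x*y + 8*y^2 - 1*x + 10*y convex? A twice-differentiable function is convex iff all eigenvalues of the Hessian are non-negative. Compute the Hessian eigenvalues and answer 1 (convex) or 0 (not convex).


The Hessian of f(x,y) = -6*x^2 + 6*x*y + 8*y^2 - 1*x + 10*y is:
H = [[-12, 6], [6, 16]]
Trace = -12 + 16 = 4
Determinant = -12*16 - (6)^2 = -228
Discriminant = (4)^2 - 4*-228 = 928.0
Eigenvalues: lambda_1 = -13.2315, lambda_2 = 17.2315
The function is not convex.

0


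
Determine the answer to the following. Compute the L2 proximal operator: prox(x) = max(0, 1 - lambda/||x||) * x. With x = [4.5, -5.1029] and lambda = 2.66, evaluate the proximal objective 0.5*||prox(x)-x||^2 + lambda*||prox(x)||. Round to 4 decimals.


Step 1: Compute ||x||.
||x|| = 6.8036
Step 2: Compute scaling factor.
scale = max(0, 1 - 2.66/6.8036) = 0.609
Step 3: prox(x) = [2.7406, -3.1078]
||prox(x)|| = 4.1436
Step 4: Proximal objective.
0.5*||prox-x||^2 = 3.5378
lambda*||prox|| = 11.022
Total = 14.5599


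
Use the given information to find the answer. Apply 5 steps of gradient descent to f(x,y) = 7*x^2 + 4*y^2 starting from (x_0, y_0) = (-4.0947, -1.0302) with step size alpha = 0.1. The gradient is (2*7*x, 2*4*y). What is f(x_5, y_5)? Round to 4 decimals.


Gradient descent on f(x,y) = 7*x^2 + 4*y^2.
Starting point: (-4.0947, -1.0302), alpha = 0.1
Step 1: grad_x = 2*7*-4.0947 = -57.3258, grad_y = 2*4*-1.0302 = -8.2416
  x_1 = -4.0947 - 0.1*-57.3258 = 1.6379
  y_1 = -1.0302 - 0.1*-8.2416 = -0.206
Step 2: grad_x = 2*7*1.6379 = 22.9303, grad_y = 2*4*-0.206 = -1.6483
  x_2 = 1.6379 - 0.1*22.9303 = -0.6552
  y_2 = -0.206 - 0.1*-1.6483 = -0.0412
Step 3: grad_x = 2*7*-0.6552 = -9.1721, grad_y = 2*4*-0.0412 = -0.3297
  x_3 = -0.6552 - 0.1*-9.1721 = 0.2621
  y_3 = -0.0412 - 0.1*-0.3297 = -0.0082
Step 4: grad_x = 2*7*0.2621 = 3.6689, grad_y = 2*4*-0.0082 = -0.0659
  x_4 = 0.2621 - 0.1*3.6689 = -0.1048
  y_4 = -0.0082 - 0.1*-0.0659 = -0.0016
Step 5: grad_x = 2*7*-0.1048 = -1.4675, grad_y = 2*4*-0.0016 = -0.0132
  x_5 = -0.1048 - 0.1*-1.4675 = 0.0419
  y_5 = -0.0016 - 0.1*-0.0132 = -0.0003
f(0.0419, -0.0003) = 7*0.0419^2 + 4*(-0.0003)^2 = 0.0123


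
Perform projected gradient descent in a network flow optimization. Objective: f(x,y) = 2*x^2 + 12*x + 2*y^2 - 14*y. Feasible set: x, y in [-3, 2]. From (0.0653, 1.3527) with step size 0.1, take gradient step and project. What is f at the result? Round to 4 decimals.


Step 1: Compute gradient at (0.0653, 1.3527).
grad_x = 2*2*0.0653 + 12 = 12.2612
grad_y = 2*2*1.3527 - 14 = -8.5892
Step 2: Gradient step.
x_raw = 0.0653 - 0.1*12.2612 = -1.1608
y_raw = 1.3527 - 0.1*-8.5892 = 2.2116
Step 3: Project onto [-3, 2].
x_proj = clip(-1.1608) = -1.1608
y_proj = clip(2.2116) = 2.0
Step 4: Evaluate f.
f(-1.1608, 2.0) = -31.2348


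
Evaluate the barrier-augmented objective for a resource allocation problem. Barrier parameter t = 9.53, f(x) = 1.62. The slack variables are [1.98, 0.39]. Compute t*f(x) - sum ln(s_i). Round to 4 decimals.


Step 1: Compute log-barrier.
ln values: [0.6831, -0.9416]
phi = -(0.6831 - 0.9416) = 0.2585
Step 2: Compute augmented objective.
t*f(x) = 9.53*1.62 = 15.4386
Total = 15.4386 + 0.2585 = 15.6971


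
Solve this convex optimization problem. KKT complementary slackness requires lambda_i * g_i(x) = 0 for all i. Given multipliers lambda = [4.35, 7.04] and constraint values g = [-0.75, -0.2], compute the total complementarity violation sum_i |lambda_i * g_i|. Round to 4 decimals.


KKT complementary slackness check:
lambda_1 * g_1 = 4.35 * -0.75 = -3.2625
lambda_2 * g_2 = 7.04 * -0.2 = -1.408
Total violation = 3.2625 + 1.408 = 4.6705


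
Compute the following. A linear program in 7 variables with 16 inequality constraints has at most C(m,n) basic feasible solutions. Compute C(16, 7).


Each vertex corresponds to some choice of n active constraints out of m, so the number of vertices is at most C(m, n) = m! / (n!(m-n)!).
m = 16, n = 7
Numerator: 16 * 15 * 14 * 13 * 12 * 11 * 10
Denominator: 7! = 5040
C(16, 7) = 11440


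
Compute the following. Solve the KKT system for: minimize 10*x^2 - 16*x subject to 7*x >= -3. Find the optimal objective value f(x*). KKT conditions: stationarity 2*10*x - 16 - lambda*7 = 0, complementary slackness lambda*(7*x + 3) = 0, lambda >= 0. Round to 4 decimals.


Step 1: Try lambda = 0 (constraint inactive).
Stationarity: 2*10*x - 16 = 0
x* = 16/(2*10) = 0.8
Check constraint: 7*0.8 = 5.6 >= -3 -- satisfied.
Step 2: Compute optimal value.
f(x*) = 10*0.8^2 - 16*0.8 = -6.4


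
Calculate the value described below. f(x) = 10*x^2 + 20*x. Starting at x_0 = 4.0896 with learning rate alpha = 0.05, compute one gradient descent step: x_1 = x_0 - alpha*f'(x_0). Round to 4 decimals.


We compute the gradient at x_0 and apply the update.
f'(x) = 20*x + 20
f'(4.0896) = 20*4.0896 + 20 = 101.792
x_1 = 4.0896 - 0.05*101.792 = -1.0


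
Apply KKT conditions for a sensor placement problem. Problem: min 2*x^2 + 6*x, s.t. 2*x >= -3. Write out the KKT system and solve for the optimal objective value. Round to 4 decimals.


Step 1: Try lambda = 0 (constraint inactive).
Stationarity: 2*2*x + 6 = 0
x* = -6/(2*2) = -1.5
Check constraint: 2*-1.5 = -3.0 >= -3 -- satisfied.
Step 2: Compute optimal value.
f(x*) = 2*(-1.5)^2 + 6*(-1.5) = -4.5


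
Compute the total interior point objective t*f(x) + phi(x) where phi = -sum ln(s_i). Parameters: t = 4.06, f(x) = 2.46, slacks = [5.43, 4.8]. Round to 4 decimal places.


Step 1: Compute log-barrier.
ln values: [1.6919, 1.5686]
phi = -(1.6919 + 1.5686) = -3.2606
Step 2: Compute augmented objective.
t*f(x) = 4.06*2.46 = 9.9876
Total = 9.9876 - 3.2606 = 6.727


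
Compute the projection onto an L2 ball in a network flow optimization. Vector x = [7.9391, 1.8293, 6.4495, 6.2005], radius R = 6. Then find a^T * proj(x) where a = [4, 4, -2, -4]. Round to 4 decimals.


Step 1: Compute ||x|| (intermediates to 6 decimals).
||x|| = sqrt(7.9391^2 + 1.8293^2 + 6.4495^2 + 6.2005^2) = 12.100326
Step 2: Project.
Since ||x|| > R, scale = R/||x|| = 6/12.100326 = 0.495854, proj(x) = scale * x
proj(x) = [3.936634, 0.907066, 3.19801, 3.074543]
Step 3: Dot product.
a^T * proj(x) = 4*3.936634 + 4*0.907066 - 2*3.19801 - 4*3.074543 = 0.6806


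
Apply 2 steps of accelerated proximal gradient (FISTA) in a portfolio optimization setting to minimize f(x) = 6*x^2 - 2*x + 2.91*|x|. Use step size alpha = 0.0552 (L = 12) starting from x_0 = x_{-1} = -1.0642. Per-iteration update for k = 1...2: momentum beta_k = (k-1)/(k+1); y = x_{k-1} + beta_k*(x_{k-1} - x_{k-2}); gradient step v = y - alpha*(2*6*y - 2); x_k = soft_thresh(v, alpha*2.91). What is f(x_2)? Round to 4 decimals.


FISTA on f(x) = 6*x^2 - 2*x + 2.91*|x|
L = 12, alpha = 0.0552
Iteration 1: beta = 0.0, y = -1.0642 + 0.0*(-1.0642 + 1.0642) = -1.0642
  grad(y) = -14.7704, v = y - alpha*grad = -0.2489
  prox(v) = soft_thresh(-0.2489, 0.1606) = -0.0882
Iteration 2: beta = 0.3333, y = -0.0882 + 0.3333*(-0.0882 + 1.0642) = 0.2371
  grad(y) = 0.8449, v = y - alpha*grad = 0.1904
  prox(v) = soft_thresh(0.1904, 0.1606) = 0.0298
f(x_2) = 6*0.0298^2 - 2*0.0298 + 2.91*|0.0298| = 0.0325


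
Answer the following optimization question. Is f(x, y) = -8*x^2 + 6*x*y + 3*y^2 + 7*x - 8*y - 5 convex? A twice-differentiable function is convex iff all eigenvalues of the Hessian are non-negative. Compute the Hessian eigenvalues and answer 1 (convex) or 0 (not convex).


The Hessian of f(x,y) = -8*x^2 + 6*x*y + 3*y^2 + 7*x - 8*y - 5 is:
H = [[-16, 6], [6, 6]]
Trace = -16 + 6 = -10
Determinant = -16*6 - (6)^2 = -132
Discriminant = (-10)^2 - 4*-132 = 628.0
Eigenvalues: lambda_1 = -17.53, lambda_2 = 7.53
The function is not convex.

0


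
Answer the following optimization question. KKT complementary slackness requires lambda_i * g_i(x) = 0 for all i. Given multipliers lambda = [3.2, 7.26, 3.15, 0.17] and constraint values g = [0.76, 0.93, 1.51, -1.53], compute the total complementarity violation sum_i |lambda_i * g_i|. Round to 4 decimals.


KKT complementary slackness check:
lambda_1 * g_1 = 3.2 * 0.76 = 2.432
lambda_2 * g_2 = 7.26 * 0.93 = 6.7518
lambda_3 * g_3 = 3.15 * 1.51 = 4.7565
lambda_4 * g_4 = 0.17 * -1.53 = -0.2601
Total violation = 2.432 + 6.7518 + 4.7565 + 0.2601 = 14.2004


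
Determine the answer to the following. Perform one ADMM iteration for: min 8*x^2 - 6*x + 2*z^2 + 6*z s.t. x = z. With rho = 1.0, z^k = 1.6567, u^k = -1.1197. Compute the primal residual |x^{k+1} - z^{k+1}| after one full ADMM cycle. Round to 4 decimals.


ADMM iteration with rho = 1.0, z^k = 1.6567, u^k = -1.1197
Step 1: x-update.
Minimize 8*x^2 - 6*x + (1.0/2)*(x - 1.6567 - 1.1197)^2
FOC: (2*8 + 1.0)*x = 6 + 1.0*(1.6567 + 1.1197)
x^{k+1} = 0.5163
Step 2: z-update.
Minimize 2*z^2 + 6*z + (1.0/2)*(0.5163 - z - 1.1197)^2
FOC: (2*2 + 1.0)*z = -6 + 1.0*(0.5163 - 1.1197)
z^{k+1} = -1.3207
Step 3: u-update.
u^{k+1} = -1.1197 + 0.5163 + 1.3207 = 0.7172
Step 4: Primal residual = |0.5163 + 1.3207| = 1.8369


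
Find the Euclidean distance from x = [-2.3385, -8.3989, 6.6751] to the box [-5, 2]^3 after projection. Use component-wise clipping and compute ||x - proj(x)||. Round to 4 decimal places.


Project each component onto [-5, 2].
clip(-2.3385) = -2.3385, clip(-8.3989) = -5.0, clip(6.6751) = 2.0
Projection = [-2.3385, -5.0, 2.0]
Squared diffs: [0.0, 11.5525, 21.8566]
Distance = sqrt(33.4091) = 5.7801


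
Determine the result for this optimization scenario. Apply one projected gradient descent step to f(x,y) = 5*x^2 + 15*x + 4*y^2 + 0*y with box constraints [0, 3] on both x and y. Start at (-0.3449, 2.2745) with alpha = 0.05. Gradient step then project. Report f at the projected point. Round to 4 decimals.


Step 1: Compute gradient at (-0.3449, 2.2745).
grad_x = 2*5*-0.3449 + 15 = 11.551
grad_y = 2*4*2.2745 + 0 = 18.196
Step 2: Gradient step.
x_raw = -0.3449 - 0.05*11.551 = -0.9225
y_raw = 2.2745 - 0.05*18.196 = 1.3647
Step 3: Project onto [0, 3].
x_proj = clip(-0.9225) = 0.0
y_proj = clip(1.3647) = 1.3647
Step 4: Evaluate f.
f(0.0, 1.3647) = 7.4496


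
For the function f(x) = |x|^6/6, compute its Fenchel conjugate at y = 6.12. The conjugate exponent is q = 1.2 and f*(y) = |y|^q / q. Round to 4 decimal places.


The conjugate exponent q satisfies 1/p + 1/q = 1.
p = 6, so q = 6/(6 - 1) = 1.2
|y|^q = 6.12^1.2 = 8.7923
f*(6.12) = 8.7923 / 1.2 = 7.3269


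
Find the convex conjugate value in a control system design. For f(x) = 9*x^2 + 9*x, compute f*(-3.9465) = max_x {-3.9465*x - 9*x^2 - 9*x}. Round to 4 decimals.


f*(y) = sup_x {y*x - a*x^2 - b*x} = sup_x {(y-b)*x - a*x^2}
FOC: (y - b) - 2a*x = 0 => x* = (y - b)/(2a)
x* = (-3.9465 - 9)/(2*9) = -0.7193
f*(-3.9465) = (y-b)^2/(4a) = (-3.9465 - 9)^2/(4*9)
= 167.6119/36 = 4.6559


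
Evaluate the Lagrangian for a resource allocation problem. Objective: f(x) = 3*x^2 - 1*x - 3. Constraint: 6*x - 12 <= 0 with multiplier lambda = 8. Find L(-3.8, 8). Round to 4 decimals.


Step 1: Evaluate f(x).
f(-3.8) = 3*(-3.8)^2 - 1*(-3.8) - 3 = 44.12
Step 2: Evaluate g(x).
g(-3.8) = 6*-3.8 - 12 = -34.8
Step 3: Compute Lagrangian.
L = 44.12 + 8*-34.8 = -234.28


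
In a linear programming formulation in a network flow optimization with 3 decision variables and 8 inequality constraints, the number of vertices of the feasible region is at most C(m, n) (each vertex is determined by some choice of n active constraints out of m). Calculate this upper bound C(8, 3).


Each vertex corresponds to some choice of n active constraints out of m, so the number of vertices is at most C(m, n) = m! / (n!(m-n)!).
m = 8, n = 3
Numerator: 8 * 7 * 6
Denominator: 3! = 6
C(8, 3) = 56


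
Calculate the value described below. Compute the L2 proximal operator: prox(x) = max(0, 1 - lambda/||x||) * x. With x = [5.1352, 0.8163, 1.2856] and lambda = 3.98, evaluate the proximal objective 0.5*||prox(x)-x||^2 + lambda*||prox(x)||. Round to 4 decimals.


Step 1: Compute ||x||.
||x|| = 5.3562
Step 2: Compute scaling factor.
scale = max(0, 1 - 3.98/5.3562) = 0.2569
Step 3: prox(x) = [1.3195, 0.2097, 0.3303]
||prox(x)|| = 1.3762
Step 4: Proximal objective.
0.5*||prox-x||^2 = 7.9202
lambda*||prox|| = 5.4773
Total = 13.3977


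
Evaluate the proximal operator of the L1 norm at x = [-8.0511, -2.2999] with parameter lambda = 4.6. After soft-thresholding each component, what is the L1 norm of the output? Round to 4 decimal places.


Soft-thresholding with lambda = 4.6:
prox(-8.0511) = sign(-8.0511)*max(|-8.0511| - 4.6, 0) = -3.4511
prox(-2.2999) = sign(-2.2999)*max(|-2.2999| - 4.6, 0) = 0.0
prox(x) = [-3.4511, 0.0]
||prox(x)||_1 = 3.4511 + 0.0 = 3.4511


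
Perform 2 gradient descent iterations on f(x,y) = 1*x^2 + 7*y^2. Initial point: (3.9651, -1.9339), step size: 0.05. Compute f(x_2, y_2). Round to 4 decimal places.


Gradient descent on f(x,y) = 1*x^2 + 7*y^2.
Starting point: (3.9651, -1.9339), alpha = 0.05
Step 1: grad_x = 2*1*3.9651 = 7.9302, grad_y = 2*7*-1.9339 = -27.0746
  x_1 = 3.9651 - 0.05*7.9302 = 3.5686
  y_1 = -1.9339 - 0.05*-27.0746 = -0.5802
Step 2: grad_x = 2*1*3.5686 = 7.1372, grad_y = 2*7*-0.5802 = -8.1224
  x_2 = 3.5686 - 0.05*7.1372 = 3.2117
  y_2 = -0.5802 - 0.05*-8.1224 = -0.1741
f(3.2117, -0.1741) = 1*3.2117^2 + 7*(-0.1741)^2 = 10.5273


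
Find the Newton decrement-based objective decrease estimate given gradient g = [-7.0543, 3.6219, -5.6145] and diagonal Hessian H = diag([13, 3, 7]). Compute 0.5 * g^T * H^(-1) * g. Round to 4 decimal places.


Step 1: H is diagonal, so H^(-1) * g = [-0.5426, 1.2073, -0.8021].
Step 2: g^T H^(-1) g = sum_i g_i^2 / H_ii
  = (-7.0543)^2/13 + (3.6219)^2/3 + (-5.6145)^2/7
  = 3.8279 + 4.3727 + 4.5032 = 12.7039
Step 3: Objective decrease = 0.5 * g^T H^(-1) g = 6.3519


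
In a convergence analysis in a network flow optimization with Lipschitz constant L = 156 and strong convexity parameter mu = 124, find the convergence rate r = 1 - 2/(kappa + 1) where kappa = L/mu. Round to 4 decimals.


Step 1: Compute the condition number.
kappa = L/mu = 156/124 = 1.2581
Step 2: Compute the convergence rate.
r = 1 - 2/(kappa + 1) = 1 - 2*mu/(L + mu) = (L - mu)/(L + mu) = 32/280 = 0.1143


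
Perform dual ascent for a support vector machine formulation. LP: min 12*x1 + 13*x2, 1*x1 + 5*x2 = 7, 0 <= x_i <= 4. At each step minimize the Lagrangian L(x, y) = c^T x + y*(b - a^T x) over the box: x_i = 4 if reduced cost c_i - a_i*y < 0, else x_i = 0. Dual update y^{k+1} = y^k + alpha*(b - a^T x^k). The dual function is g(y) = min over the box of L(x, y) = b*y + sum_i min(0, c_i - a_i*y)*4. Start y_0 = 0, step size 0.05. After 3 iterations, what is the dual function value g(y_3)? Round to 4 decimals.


Dual ascent for LP: min 12*x1 + 13*x2, 1*x1 + 5*x2 = 7, 0 <= x_i <= 4
Step 1: y^k = 0.0, reduced costs: (12.0, 13.0)
  x^k = (0.0, 0.0), subgradient = b - a^T x = 7.0
  y^{k+1} = 0.0 + 0.05*7.0 = 0.35
Step 2: y^k = 0.35, reduced costs: (11.65, 11.25)
  x^k = (0.0, 0.0), subgradient = b - a^T x = 7.0
  y^{k+1} = 0.35 + 0.05*7.0 = 0.7
Step 3: y^k = 0.7, reduced costs: (11.3, 9.5)
  x^k = (0.0, 0.0), subgradient = b - a^T x = 7.0
  y^{k+1} = 0.7 + 0.05*7.0 = 1.05
Dual objective at y_3 = 1.05: reduced costs (10.95, 7.75), box minimizer x = (0.0, 0.0)
g(y_3) = b*y + (c1 - a1*y)*x1 + (c2 - a2*y)*x2 = 7*1.05 + 10.95*0.0 + 7.75*0.0 = 7.35 + 0.0 + 0.0 = 7.35


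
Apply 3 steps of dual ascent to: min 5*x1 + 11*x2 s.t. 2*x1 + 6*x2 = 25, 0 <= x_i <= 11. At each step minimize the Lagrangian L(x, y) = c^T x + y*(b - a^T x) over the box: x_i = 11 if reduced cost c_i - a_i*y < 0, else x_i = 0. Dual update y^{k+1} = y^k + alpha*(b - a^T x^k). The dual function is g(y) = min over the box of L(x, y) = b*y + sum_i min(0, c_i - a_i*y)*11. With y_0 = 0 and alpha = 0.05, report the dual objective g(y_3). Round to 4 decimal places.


Dual ascent for LP: min 5*x1 + 11*x2, 2*x1 + 6*x2 = 25, 0 <= x_i <= 11
Step 1: y^k = 0.0, reduced costs: (5.0, 11.0)
  x^k = (0.0, 0.0), subgradient = b - a^T x = 25.0
  y^{k+1} = 0.0 + 0.05*25.0 = 1.25
Step 2: y^k = 1.25, reduced costs: (2.5, 3.5)
  x^k = (0.0, 0.0), subgradient = b - a^T x = 25.0
  y^{k+1} = 1.25 + 0.05*25.0 = 2.5
Step 3: y^k = 2.5, reduced costs: (0.0, -4.0)
  x^k = (0.0, 11.0), subgradient = b - a^T x = -41.0
  y^{k+1} = 2.5 + 0.05*-41.0 = 0.45
Dual objective at y_3 = 0.45: reduced costs (4.1, 8.3), box minimizer x = (0.0, 0.0)
g(y_3) = b*y + (c1 - a1*y)*x1 + (c2 - a2*y)*x2 = 25*0.45 + 4.1*0.0 + 8.3*0.0 = 11.25 + 0.0 + 0.0 = 11.25


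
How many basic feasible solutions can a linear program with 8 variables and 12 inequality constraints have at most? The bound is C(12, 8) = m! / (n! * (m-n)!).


Each vertex corresponds to some choice of n active constraints out of m, so the number of vertices is at most C(m, n) = m! / (n!(m-n)!).
m = 12, n = 8
Numerator: 12 * 11 * 10 * 9 * 8 * 7 * 6 * 5
Denominator: 8! = 40320
C(12, 8) = 495


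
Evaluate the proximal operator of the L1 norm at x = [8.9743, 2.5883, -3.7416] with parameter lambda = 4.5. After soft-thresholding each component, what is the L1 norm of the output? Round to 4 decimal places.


Soft-thresholding with lambda = 4.5:
prox(8.9743) = sign(8.9743)*max(|8.9743| - 4.5, 0) = 4.4743
prox(2.5883) = sign(2.5883)*max(|2.5883| - 4.5, 0) = 0.0
prox(-3.7416) = sign(-3.7416)*max(|-3.7416| - 4.5, 0) = 0.0
prox(x) = [4.4743, 0.0, 0.0]
||prox(x)||_1 = 4.4743 + 0.0 + 0.0 = 4.4743


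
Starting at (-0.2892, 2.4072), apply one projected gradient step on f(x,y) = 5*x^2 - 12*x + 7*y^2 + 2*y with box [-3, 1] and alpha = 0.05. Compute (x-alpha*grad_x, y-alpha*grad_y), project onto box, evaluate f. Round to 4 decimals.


Step 1: Compute gradient at (-0.2892, 2.4072).
grad_x = 2*5*-0.2892 - 12 = -14.892
grad_y = 2*7*2.4072 + 2 = 35.7008
Step 2: Gradient step.
x_raw = -0.2892 - 0.05*-14.892 = 0.4554
y_raw = 2.4072 - 0.05*35.7008 = 0.6222
Step 3: Project onto [-3, 1].
x_proj = clip(0.4554) = 0.4554
y_proj = clip(0.6222) = 0.6222
Step 4: Evaluate f.
f(0.4554, 0.6222) = -0.474


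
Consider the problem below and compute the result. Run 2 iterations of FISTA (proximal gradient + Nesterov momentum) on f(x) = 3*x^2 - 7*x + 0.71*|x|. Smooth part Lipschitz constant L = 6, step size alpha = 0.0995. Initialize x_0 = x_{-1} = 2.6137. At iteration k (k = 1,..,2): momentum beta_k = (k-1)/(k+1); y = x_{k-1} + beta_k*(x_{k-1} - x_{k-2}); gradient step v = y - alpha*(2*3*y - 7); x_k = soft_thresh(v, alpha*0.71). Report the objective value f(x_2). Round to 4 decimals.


FISTA on f(x) = 3*x^2 - 7*x + 0.71*|x|
L = 6, alpha = 0.0995
Iteration 1: beta = 0.0, y = 2.6137 + 0.0*(2.6137 - 2.6137) = 2.6137
  grad(y) = 8.6822, v = y - alpha*grad = 1.7498
  prox(v) = soft_thresh(1.7498, 0.0706) = 1.6792
Iteration 2: beta = 0.3333, y = 1.6792 + 0.3333*(1.6792 - 2.6137) = 1.3677
  grad(y) = 1.206, v = y - alpha*grad = 1.2477
  prox(v) = soft_thresh(1.2477, 0.0706) = 1.177
f(x_2) = 3*1.177^2 - 7*1.177 + 0.71*|1.177| = -3.2473


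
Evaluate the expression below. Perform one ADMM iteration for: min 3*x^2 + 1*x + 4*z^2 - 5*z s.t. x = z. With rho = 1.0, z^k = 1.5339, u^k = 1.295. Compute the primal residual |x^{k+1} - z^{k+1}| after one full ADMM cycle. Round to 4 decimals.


ADMM iteration with rho = 1.0, z^k = 1.5339, u^k = 1.295
Step 1: x-update.
Minimize 3*x^2 + 1*x + (1.0/2)*(x - 1.5339 + 1.295)^2
FOC: (2*3 + 1.0)*x = -1 + 1.0*(1.5339 - 1.295)
x^{k+1} = -0.1087
Step 2: z-update.
Minimize 4*z^2 - 5*z + (1.0/2)*(-0.1087 - z + 1.295)^2
FOC: (2*4 + 1.0)*z = 5 + 1.0*(-0.1087 + 1.295)
z^{k+1} = 0.6874
Step 3: u-update.
u^{k+1} = 1.295 - 0.1087 - 0.6874 = 0.4989
Step 4: Primal residual = |-0.1087 - 0.6874| = 0.7961


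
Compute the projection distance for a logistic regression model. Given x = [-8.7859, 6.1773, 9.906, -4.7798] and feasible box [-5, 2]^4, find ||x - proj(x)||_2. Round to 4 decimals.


Project each component onto [-5, 2].
clip(-8.7859) = -5.0, clip(6.1773) = 2.0, clip(9.906) = 2.0, clip(-4.7798) = -4.7798
Projection = [-5.0, 2.0, 2.0, -4.7798]
Squared diffs: [14.333, 17.4498, 62.5048, 0.0]
Distance = sqrt(94.2876) = 9.7102


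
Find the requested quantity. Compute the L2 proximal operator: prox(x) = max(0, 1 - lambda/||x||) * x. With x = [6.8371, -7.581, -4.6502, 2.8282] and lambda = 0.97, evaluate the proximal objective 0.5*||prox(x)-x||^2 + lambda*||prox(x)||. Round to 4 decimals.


Step 1: Compute ||x||.
||x|| = 11.5689
Step 2: Compute scaling factor.
scale = max(0, 1 - 0.97/11.5689) = 0.9162
Step 3: prox(x) = [6.2638, -6.9454, -4.2603, 2.5911]
||prox(x)|| = 10.5989
Step 4: Proximal objective.
0.5*||prox-x||^2 = 0.4705
lambda*||prox|| = 10.2809
Total = 10.7514


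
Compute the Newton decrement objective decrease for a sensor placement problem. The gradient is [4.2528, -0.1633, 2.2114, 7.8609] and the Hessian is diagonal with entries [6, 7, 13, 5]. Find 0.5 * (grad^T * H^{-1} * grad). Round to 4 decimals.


Step 1: H is diagonal, so H^(-1) * g = [0.7088, -0.0233, 0.1701, 1.5722].
Step 2: g^T H^(-1) g = sum_i g_i^2 / H_ii
  = (4.2528)^2/6 + (-0.1633)^2/7 + (2.2114)^2/13 + (7.8609)^2/5
  = 3.0144 + 0.0038 + 0.3762 + 12.3587 = 15.7531
Step 3: Objective decrease = 0.5 * g^T H^(-1) g = 7.8766


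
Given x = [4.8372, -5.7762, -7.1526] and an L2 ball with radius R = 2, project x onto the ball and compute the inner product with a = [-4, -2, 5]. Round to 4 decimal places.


Step 1: Compute ||x|| (intermediates to 6 decimals).
||x|| = sqrt(4.8372^2 + (-5.7762)^2 + (-7.1526)^2) = 10.388584
Step 2: Project.
Since ||x|| > R, scale = R/||x|| = 2/10.388584 = 0.192519, proj(x) = scale * x
proj(x) = [0.931253, -1.112028, -1.377011]
Step 3: Dot product.
a^T * proj(x) = -4*0.931253 - 2*(-1.112028) + 5*(-1.377011) = -8.386


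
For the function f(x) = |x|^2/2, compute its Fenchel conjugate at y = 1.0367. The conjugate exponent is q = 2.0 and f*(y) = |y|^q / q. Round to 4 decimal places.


The conjugate exponent q satisfies 1/p + 1/q = 1.
p = 2, so q = 2/(2 - 1) = 2.0
|y|^q = 1.0367^2.0 = 1.0747
f*(1.0367) = 1.0747 / 2.0 = 0.5374


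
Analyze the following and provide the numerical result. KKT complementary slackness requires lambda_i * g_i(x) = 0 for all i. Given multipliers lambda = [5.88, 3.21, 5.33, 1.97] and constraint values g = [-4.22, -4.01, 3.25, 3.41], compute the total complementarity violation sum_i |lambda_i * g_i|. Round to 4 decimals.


KKT complementary slackness check:
lambda_1 * g_1 = 5.88 * -4.22 = -24.8136
lambda_2 * g_2 = 3.21 * -4.01 = -12.8721
lambda_3 * g_3 = 5.33 * 3.25 = 17.3225
lambda_4 * g_4 = 1.97 * 3.41 = 6.7177
Total violation = 24.8136 + 12.8721 + 17.3225 + 6.7177 = 61.7259


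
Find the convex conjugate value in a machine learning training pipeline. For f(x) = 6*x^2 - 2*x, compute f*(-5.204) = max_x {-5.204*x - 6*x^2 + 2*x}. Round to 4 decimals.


f*(y) = sup_x {y*x - a*x^2 - b*x} = sup_x {(y-b)*x - a*x^2}
FOC: (y - b) - 2a*x = 0 => x* = (y - b)/(2a)
x* = (-5.204 + 2)/(2*6) = -0.267
f*(-5.204) = (y-b)^2/(4a) = (-5.204 + 2)^2/(4*6)
= 10.2656/24 = 0.4277


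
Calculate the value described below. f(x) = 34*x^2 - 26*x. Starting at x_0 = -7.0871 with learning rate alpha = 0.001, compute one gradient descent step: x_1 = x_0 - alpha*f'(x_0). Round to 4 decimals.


We compute the gradient at x_0 and apply the update.
f'(x) = 68*x - 26
f'(-7.0871) = 68*-7.0871 - 26 = -507.9228
x_1 = -7.0871 - 0.001*-507.9228 = -6.5792


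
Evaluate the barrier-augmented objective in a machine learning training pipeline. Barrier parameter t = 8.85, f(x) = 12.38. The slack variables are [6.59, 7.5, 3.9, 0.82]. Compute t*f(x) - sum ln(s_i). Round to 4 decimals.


Step 1: Compute log-barrier.
ln values: [1.8856, 2.0149, 1.361, -0.1985]
phi = -(1.8856 + 2.0149 + 1.361 - 0.1985) = -5.063
Step 2: Compute augmented objective.
t*f(x) = 8.85*12.38 = 109.563
Total = 109.563 - 5.063 = 104.5


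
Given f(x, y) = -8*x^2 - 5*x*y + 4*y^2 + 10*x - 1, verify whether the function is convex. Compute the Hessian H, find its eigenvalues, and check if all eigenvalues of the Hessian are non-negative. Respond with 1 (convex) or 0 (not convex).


The Hessian of f(x,y) = -8*x^2 - 5*x*y + 4*y^2 + 10*x - 1 is:
H = [[-16, -5], [-5, 8]]
Trace = -16 + 8 = -8
Determinant = -16*8 - (-5)^2 = -153
Discriminant = (-8)^2 - 4*-153 = 676.0
Eigenvalues: lambda_1 = -17.0, lambda_2 = 9.0
The function is not convex.

0


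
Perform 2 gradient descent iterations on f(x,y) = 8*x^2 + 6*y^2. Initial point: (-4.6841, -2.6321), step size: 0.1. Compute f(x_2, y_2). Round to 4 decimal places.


Gradient descent on f(x,y) = 8*x^2 + 6*y^2.
Starting point: (-4.6841, -2.6321), alpha = 0.1
Step 1: grad_x = 2*8*-4.6841 = -74.9456, grad_y = 2*6*-2.6321 = -31.5852
  x_1 = -4.6841 - 0.1*-74.9456 = 2.8105
  y_1 = -2.6321 - 0.1*-31.5852 = 0.5264
Step 2: grad_x = 2*8*2.8105 = 44.9674, grad_y = 2*6*0.5264 = 6.317
  x_2 = 2.8105 - 0.1*44.9674 = -1.6863
  y_2 = 0.5264 - 0.1*6.317 = -0.1053
f(-1.6863, -0.1053) = 8*(-1.6863)^2 + 6*(-0.1053)^2 = 22.8147


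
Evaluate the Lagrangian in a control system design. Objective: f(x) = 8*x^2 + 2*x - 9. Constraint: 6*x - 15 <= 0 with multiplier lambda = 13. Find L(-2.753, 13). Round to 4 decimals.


Step 1: Evaluate f(x).
f(-2.753) = 8*(-2.753)^2 + 2*(-2.753) - 9 = 46.1261
Step 2: Evaluate g(x).
g(-2.753) = 6*-2.753 - 15 = -31.518
Step 3: Compute Lagrangian.
L = 46.1261 + 13*-31.518 = -363.6079


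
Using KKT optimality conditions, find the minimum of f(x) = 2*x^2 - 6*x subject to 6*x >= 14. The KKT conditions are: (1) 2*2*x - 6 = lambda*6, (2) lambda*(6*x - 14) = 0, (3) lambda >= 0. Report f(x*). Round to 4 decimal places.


Step 1: Try lambda = 0 (constraint inactive).
x_unc = 6/(2*2) = 1.5
Check: 6*1.5 = 9.0 < 14 -- violated!
Step 2: Constraint must be active: 6*x = 14
x* = 14/6 = 7/3 = 2.3333 (rounded; the exact value 7/3 is used below)
lambda = (2*2*(7/3) - 6)/6 = 0.5556
Step 3: Compute optimal value.
f(x*) = 2*(7/3)^2 - 6*(7/3) = -3.1111


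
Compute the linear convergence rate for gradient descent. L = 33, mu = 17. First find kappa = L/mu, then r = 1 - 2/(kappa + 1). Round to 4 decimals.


Step 1: Compute the condition number.
kappa = L/mu = 33/17 = 1.9412
Step 2: Compute the convergence rate.
r = 1 - 2/(kappa + 1) = 1 - 2*mu/(L + mu) = (L - mu)/(L + mu) = 16/50 = 0.32


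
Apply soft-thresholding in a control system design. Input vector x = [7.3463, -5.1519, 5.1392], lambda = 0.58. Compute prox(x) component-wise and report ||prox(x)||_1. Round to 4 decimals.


Soft-thresholding with lambda = 0.58:
prox(7.3463) = sign(7.3463)*max(|7.3463| - 0.58, 0) = 6.7663
prox(-5.1519) = sign(-5.1519)*max(|-5.1519| - 0.58, 0) = -4.5719
prox(5.1392) = sign(5.1392)*max(|5.1392| - 0.58, 0) = 4.5592
prox(x) = [6.7663, -4.5719, 4.5592]
||prox(x)||_1 = 6.7663 + 4.5719 + 4.5592 = 15.8974


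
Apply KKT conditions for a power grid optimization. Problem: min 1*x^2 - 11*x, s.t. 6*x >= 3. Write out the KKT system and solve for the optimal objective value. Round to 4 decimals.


Step 1: Try lambda = 0 (constraint inactive).
Stationarity: 2*1*x - 11 = 0
x* = 11/(2*1) = 5.5
Check constraint: 6*5.5 = 33.0 >= 3 -- satisfied.
Step 2: Compute optimal value.
f(x*) = 1*5.5^2 - 11*5.5 = -30.25


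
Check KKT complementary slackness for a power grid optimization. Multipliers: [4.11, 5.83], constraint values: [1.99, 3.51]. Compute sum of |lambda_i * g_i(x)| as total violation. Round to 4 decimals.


KKT complementary slackness check:
lambda_1 * g_1 = 4.11 * 1.99 = 8.1789
lambda_2 * g_2 = 5.83 * 3.51 = 20.4633
Total violation = 8.1789 + 20.4633 = 28.6422


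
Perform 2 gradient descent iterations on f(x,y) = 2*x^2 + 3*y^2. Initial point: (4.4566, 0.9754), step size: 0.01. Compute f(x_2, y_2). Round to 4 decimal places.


Gradient descent on f(x,y) = 2*x^2 + 3*y^2.
Starting point: (4.4566, 0.9754), alpha = 0.01
Step 1: grad_x = 2*2*4.4566 = 17.8264, grad_y = 2*3*0.9754 = 5.8524
  x_1 = 4.4566 - 0.01*17.8264 = 4.2783
  y_1 = 0.9754 - 0.01*5.8524 = 0.9169
Step 2: grad_x = 2*2*4.2783 = 17.1133, grad_y = 2*3*0.9169 = 5.5013
  x_2 = 4.2783 - 0.01*17.1133 = 4.1072
  y_2 = 0.9169 - 0.01*5.5013 = 0.8619
f(4.1072, 0.8619) = 2*4.1072^2 + 3*0.8619^2 = 35.9667


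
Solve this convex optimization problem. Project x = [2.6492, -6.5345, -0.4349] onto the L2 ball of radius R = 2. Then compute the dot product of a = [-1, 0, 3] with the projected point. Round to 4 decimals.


Step 1: Compute ||x|| (intermediates to 6 decimals).
||x|| = sqrt(2.6492^2 + (-6.5345)^2 + (-0.4349)^2) = 7.064495
Step 2: Project.
Since ||x|| > R, scale = R/||x|| = 2/7.064495 = 0.283106, proj(x) = scale * x
proj(x) = [0.750004, -1.849956, -0.123123]
Step 3: Dot product.
a^T * proj(x) = -1*0.750004 + 0*(-1.849956) + 3*(-0.123123) = -1.1194


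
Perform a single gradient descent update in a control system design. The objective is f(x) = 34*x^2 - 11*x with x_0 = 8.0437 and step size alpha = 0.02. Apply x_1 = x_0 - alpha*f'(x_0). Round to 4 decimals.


We compute the gradient at x_0 and apply the update.
f'(x) = 68*x - 11
f'(8.0437) = 68*8.0437 - 11 = 535.9716
x_1 = 8.0437 - 0.02*535.9716 = -2.6757


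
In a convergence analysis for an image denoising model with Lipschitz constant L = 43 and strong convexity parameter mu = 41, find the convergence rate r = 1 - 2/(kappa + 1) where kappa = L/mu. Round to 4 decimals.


Step 1: Compute the condition number.
kappa = L/mu = 43/41 = 1.0488
Step 2: Compute the convergence rate.
r = 1 - 2/(kappa + 1) = 1 - 2*mu/(L + mu) = (L - mu)/(L + mu) = 2/84 = 0.0238


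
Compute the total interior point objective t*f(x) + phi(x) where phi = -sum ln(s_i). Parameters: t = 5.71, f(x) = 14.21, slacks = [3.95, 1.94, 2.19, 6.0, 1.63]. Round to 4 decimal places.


Step 1: Compute log-barrier.
ln values: [1.3737, 0.6627, 0.7839, 1.7918, 0.4886]
phi = -(1.3737 + 0.6627 + 0.7839 + 1.7918 + 0.4886) = -5.1006
Step 2: Compute augmented objective.
t*f(x) = 5.71*14.21 = 81.1391
Total = 81.1391 - 5.1006 = 76.0385


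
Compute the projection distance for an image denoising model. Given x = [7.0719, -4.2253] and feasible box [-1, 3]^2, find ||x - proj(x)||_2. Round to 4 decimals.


Project each component onto [-1, 3].
clip(7.0719) = 3.0, clip(-4.2253) = -1.0
Projection = [3.0, -1.0]
Squared diffs: [16.5804, 10.4026]
Distance = sqrt(26.983) = 5.1945


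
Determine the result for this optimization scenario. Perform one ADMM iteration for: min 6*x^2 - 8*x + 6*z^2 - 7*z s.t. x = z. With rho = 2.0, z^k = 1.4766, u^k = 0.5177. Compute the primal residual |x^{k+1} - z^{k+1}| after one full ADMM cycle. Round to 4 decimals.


ADMM iteration with rho = 2.0, z^k = 1.4766, u^k = 0.5177
Step 1: x-update.
Minimize 6*x^2 - 8*x + (2.0/2)*(x - 1.4766 + 0.5177)^2
FOC: (2*6 + 2.0)*x = 8 + 2.0*(1.4766 - 0.5177)
x^{k+1} = 0.7084
Step 2: z-update.
Minimize 6*z^2 - 7*z + (2.0/2)*(0.7084 - z + 0.5177)^2
FOC: (2*6 + 2.0)*z = 7 + 2.0*(0.7084 + 0.5177)
z^{k+1} = 0.6752
Step 3: u-update.
u^{k+1} = 0.5177 + 0.7084 - 0.6752 = 0.551
Step 4: Primal residual = |0.7084 - 0.6752| = 0.0333


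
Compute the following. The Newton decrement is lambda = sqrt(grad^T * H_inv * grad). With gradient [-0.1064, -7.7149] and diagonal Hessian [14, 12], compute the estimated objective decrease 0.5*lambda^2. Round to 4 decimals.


Step 1: H is diagonal, so H^(-1) * g = [-0.0076, -0.6429].
Step 2: g^T H^(-1) g = sum_i g_i^2 / H_ii
  = (-0.1064)^2/14 + (-7.7149)^2/12
  = 0.0008 + 4.96 = 4.9608
Step 3: Objective decrease = 0.5 * g^T H^(-1) g = 2.4804
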